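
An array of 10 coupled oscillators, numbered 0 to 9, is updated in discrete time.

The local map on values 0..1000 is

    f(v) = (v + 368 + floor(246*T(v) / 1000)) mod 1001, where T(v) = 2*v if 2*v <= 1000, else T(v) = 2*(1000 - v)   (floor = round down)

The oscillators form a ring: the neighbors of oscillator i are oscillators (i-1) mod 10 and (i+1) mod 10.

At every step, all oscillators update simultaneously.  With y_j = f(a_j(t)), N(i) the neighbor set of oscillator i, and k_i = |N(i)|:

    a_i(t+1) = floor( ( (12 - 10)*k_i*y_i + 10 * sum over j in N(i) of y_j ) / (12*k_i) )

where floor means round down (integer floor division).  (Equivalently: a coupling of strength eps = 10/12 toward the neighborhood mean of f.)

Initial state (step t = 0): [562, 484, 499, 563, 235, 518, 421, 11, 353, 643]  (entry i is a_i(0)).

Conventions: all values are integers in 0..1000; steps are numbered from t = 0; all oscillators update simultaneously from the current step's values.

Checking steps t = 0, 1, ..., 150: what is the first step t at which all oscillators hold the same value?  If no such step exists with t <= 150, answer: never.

Simulating step by step:
t=0: [562, 484, 499, 563, 235, 518, 421, 11, 353, 643]  (not all equal)
t=1: [138, 121, 116, 369, 230, 734, 376, 851, 386, 463]  (not all equal)
t=2: [347, 555, 701, 674, 597, 721, 372, 828, 302, 641]  (not all equal)
t=3: [282, 481, 177, 190, 204, 489, 363, 771, 329, 740]  (not all equal)
t=4: [263, 605, 411, 651, 423, 674, 295, 777, 344, 724]  (not all equal)
t=5: [290, 753, 311, 856, 329, 786, 323, 745, 346, 721]  (not all equal)
t=6: [327, 720, 361, 753, 372, 754, 347, 761, 339, 739]  (not all equal)
t=7: [333, 771, 344, 802, 355, 793, 350, 773, 345, 759]  (not all equal)
t=8: [349, 768, 361, 785, 369, 788, 361, 780, 353, 768]  (not all equal)
t=9: [355, 789, 361, 802, 368, 803, 365, 792, 359, 784]  (not all equal)
t=10: [364, 794, 369, 803, 374, 806, 371, 799, 366, 792]  (not all equal)
t=11: [369, 805, 373, 812, 376, 814, 375, 808, 371, 803]  (not all equal)
t=12: [375, 812, 378, 816, 380, 818, 379, 814, 376, 810]  (not all equal)
t=13: [379, 819, 381, 822, 383, 823, 383, 820, 380, 817]  (not all equal)
t=14: [384, 824, 385, 827, 386, 828, 386, 826, 384, 823]  (not all equal)
t=15: [387, 830, 388, 831, 389, 832, 389, 830, 387, 829]  (not all equal)
t=16: [390, 834, 391, 836, 392, 836, 391, 835, 390, 834]  (not all equal)
t=17: [393, 838, 393, 840, 394, 840, 394, 838, 393, 837]  (not all equal)
t=18: [395, 842, 396, 842, 396, 843, 396, 842, 395, 842]  (not all equal)
t=19: [397, 845, 398, 846, 398, 846, 398, 845, 397, 845]  (not all equal)
t=20: [400, 848, 400, 848, 400, 848, 400, 848, 400, 848]  (not all equal)
t=21: [401, 851, 401, 851, 401, 851, 401, 851, 401, 851]  (not all equal)
t=22: [403, 853, 403, 853, 403, 853, 403, 853, 403, 853]  (not all equal)
t=23: [404, 856, 404, 856, 404, 856, 404, 856, 404, 856]  (not all equal)
t=24: [405, 857, 405, 857, 405, 857, 405, 857, 405, 857]  (not all equal)
t=25: [407, 859, 407, 859, 407, 859, 407, 859, 407, 859]  (not all equal)
t=26: [408, 861, 408, 861, 408, 861, 408, 861, 408, 861]  (not all equal)
t=27: [409, 862, 409, 862, 409, 862, 409, 862, 409, 862]  (not all equal)
t=28: [409, 864, 409, 864, 409, 864, 409, 864, 409, 864]  (not all equal)
t=29: [410, 864, 410, 864, 410, 864, 410, 864, 410, 864]  (not all equal)
t=30: [410, 865, 410, 865, 410, 865, 410, 865, 410, 865]  (not all equal)
t=31: [411, 865, 411, 865, 411, 865, 411, 865, 411, 865]  (not all equal)
t=32: [411, 867, 411, 867, 411, 867, 411, 867, 411, 867]  (not all equal)
t=33: [412, 867, 412, 867, 412, 867, 412, 867, 412, 867]  (not all equal)
t=34: [412, 868, 412, 868, 412, 868, 412, 868, 412, 868]  (not all equal)
t=35: [412, 868, 412, 868, 412, 868, 412, 868, 412, 868]  (not all equal)

Answer: never
Key observation: The state at step 34 reappears at step 35 — the system is in a cycle of period 1 from step 34 on.  No step 0..35 is synchronized, and the cycle repeats forever, so no step up to 150 (or ever) has all oscillators equal.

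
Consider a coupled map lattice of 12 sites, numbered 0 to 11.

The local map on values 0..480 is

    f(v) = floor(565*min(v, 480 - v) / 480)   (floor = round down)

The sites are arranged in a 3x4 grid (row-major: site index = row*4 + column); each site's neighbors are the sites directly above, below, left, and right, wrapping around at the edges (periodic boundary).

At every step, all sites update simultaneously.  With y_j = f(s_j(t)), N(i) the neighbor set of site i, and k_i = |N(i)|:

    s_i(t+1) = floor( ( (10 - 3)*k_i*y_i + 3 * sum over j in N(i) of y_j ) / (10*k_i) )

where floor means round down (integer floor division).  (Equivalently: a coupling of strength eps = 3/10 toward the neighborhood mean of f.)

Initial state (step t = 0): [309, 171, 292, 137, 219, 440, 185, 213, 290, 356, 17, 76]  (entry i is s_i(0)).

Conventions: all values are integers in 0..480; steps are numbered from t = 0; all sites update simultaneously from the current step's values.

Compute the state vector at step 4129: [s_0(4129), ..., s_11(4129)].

Answer: [238, 239, 238, 236, 237, 239, 237, 235, 238, 240, 238, 235]
Key observation: The state at step 23, [236, 235, 236, 238, 236, 235, 236, 239, 236, 234, 236, 239], reappears at step 27: the system is in a cycle of period 4 from step 23 on.  Therefore the state at step 4129 equals the state at step 23 + ((4129 - 23) mod 4) = 25, which is [238, 239, 238, 236, 237, 239, 237, 235, 238, 240, 238, 235].

Derivation:
t=0: [309, 171, 292, 137, 219, 440, 185, 213, 290, 356, 17, 76]
t=1: [203, 186, 199, 169, 233, 94, 192, 229, 208, 138, 64, 111]
t=2: [236, 208, 217, 203, 256, 143, 209, 250, 231, 161, 108, 149]
t=3: [270, 237, 242, 239, 258, 188, 233, 258, 257, 193, 153, 190]
t=4: [254, 267, 271, 272, 257, 232, 262, 260, 255, 229, 201, 229]
t=5: [262, 254, 246, 248, 262, 268, 255, 257, 264, 265, 243, 263]
t=6: [257, 263, 273, 269, 255, 252, 264, 262, 254, 255, 273, 258]
t=7: [260, 256, 245, 250, 263, 265, 253, 256, 265, 262, 246, 258]
t=8: [258, 262, 273, 268, 255, 255, 266, 263, 254, 257, 272, 262]
t=9: [260, 256, 245, 250, 263, 262, 251, 255, 264, 260, 246, 255]
t=10: [258, 262, 273, 268, 255, 257, 268, 264, 255, 259, 272, 264]
t=11: [260, 256, 244, 250, 262, 260, 249, 254, 262, 258, 246, 253]
t=12: [258, 263, 274, 269, 257, 259, 270, 266, 257, 261, 273, 266]
t=13: [259, 255, 243, 248, 260, 258, 247, 251, 260, 256, 244, 251]
t=14: [260, 264, 276, 271, 259, 262, 273, 268, 259, 263, 275, 269]
t=15: [257, 253, 241, 246, 258, 255, 244, 249, 258, 254, 242, 248]
t=16: [263, 267, 279, 274, 262, 265, 276, 271, 262, 266, 278, 272]
t=17: [253, 249, 237, 242, 254, 251, 240, 245, 254, 250, 238, 244]
t=18: [268, 271, 278, 278, 267, 269, 280, 276, 267, 270, 279, 276]
t=19: [248, 245, 237, 238, 249, 246, 236, 240, 248, 246, 237, 240]
t=20: [273, 275, 277, 279, 272, 274, 277, 280, 273, 275, 278, 280]
t=21: [242, 241, 238, 236, 243, 241, 238, 235, 242, 240, 237, 235]
t=22: [279, 280, 279, 277, 278, 280, 279, 276, 279, 281, 278, 276]
t=23: [236, 235, 236, 238, 236, 235, 236, 239, 236, 234, 236, 239]
t=24: [277, 276, 277, 279, 277, 276, 277, 280, 277, 275, 277, 280]
t=25: [238, 239, 238, 236, 237, 239, 237, 235, 238, 240, 238, 235]
t=26: [279, 280, 279, 277, 278, 280, 278, 276, 279, 281, 279, 276]
t=27: [236, 235, 236, 238, 236, 235, 236, 239, 236, 234, 236, 239]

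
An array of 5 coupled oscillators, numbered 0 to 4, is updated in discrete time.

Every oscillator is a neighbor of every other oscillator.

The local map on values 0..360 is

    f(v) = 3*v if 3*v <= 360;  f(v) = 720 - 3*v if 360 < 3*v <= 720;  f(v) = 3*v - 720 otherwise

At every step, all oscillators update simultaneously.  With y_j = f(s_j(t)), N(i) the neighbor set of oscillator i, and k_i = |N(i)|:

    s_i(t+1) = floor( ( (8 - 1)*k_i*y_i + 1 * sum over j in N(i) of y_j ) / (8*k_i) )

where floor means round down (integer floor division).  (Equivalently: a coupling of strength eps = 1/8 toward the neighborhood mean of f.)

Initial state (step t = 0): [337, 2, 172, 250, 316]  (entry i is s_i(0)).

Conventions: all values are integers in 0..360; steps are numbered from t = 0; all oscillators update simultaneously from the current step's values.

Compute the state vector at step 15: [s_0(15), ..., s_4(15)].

Answer: [138, 171, 138, 138, 34]

Derivation:
t=0: [337, 2, 172, 250, 316]
t=1: [269, 28, 195, 49, 216]
t=2: [89, 87, 130, 140, 77]
t=3: [268, 263, 321, 296, 238]
t=4: [88, 76, 222, 159, 22]
t=5: [249, 219, 72, 231, 82]
t=6: [40, 71, 200, 40, 225]
t=7: [120, 199, 120, 120, 57]
t=8: [346, 146, 346, 346, 187]
t=9: [311, 281, 311, 311, 177]
t=10: [209, 133, 209, 209, 189]
t=11: [102, 294, 102, 102, 152]
t=12: [300, 178, 300, 300, 264]
t=13: [176, 181, 176, 176, 85]
t=14: [193, 180, 193, 193, 246]
t=15: [138, 171, 138, 138, 34]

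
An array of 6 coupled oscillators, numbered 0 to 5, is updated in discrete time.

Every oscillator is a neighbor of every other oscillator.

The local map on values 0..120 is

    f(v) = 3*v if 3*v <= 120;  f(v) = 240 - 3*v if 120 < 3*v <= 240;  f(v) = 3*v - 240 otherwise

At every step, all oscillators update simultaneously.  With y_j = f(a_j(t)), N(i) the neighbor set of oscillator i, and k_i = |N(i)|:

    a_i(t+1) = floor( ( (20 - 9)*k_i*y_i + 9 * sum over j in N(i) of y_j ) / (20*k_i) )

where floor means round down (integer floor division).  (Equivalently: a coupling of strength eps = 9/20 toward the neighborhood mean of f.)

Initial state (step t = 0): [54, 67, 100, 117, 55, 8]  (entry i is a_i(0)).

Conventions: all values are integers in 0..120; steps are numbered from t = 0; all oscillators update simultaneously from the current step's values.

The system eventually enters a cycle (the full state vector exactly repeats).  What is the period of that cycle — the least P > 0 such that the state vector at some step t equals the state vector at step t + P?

Answer: 20
Key observation: The state at step 47, [58, 82, 82, 58, 58, 82], reappears at step 67 — and no state repeats earlier — so the cycle the system enters has period 20.

Derivation:
t=0: [54, 67, 100, 117, 55, 8]
t=1: [70, 52, 62, 85, 69, 45]
t=2: [42, 67, 53, 35, 44, 77]
t=3: [93, 58, 78, 89, 90, 45]
t=4: [42, 54, 27, 36, 38, 72]
t=5: [99, 82, 83, 96, 99, 57]
t=6: [48, 24, 26, 44, 48, 53]
t=7: [91, 80, 83, 97, 91, 85]
t=8: [27, 12, 16, 36, 27, 19]
t=9: [74, 53, 59, 86, 74, 63]
t=10: [30, 59, 51, 30, 30, 45]
t=11: [88, 76, 87, 88, 88, 95]
t=12: [24, 19, 23, 24, 24, 34]
t=13: [73, 66, 71, 73, 73, 86]
t=14: [23, 32, 25, 23, 23, 21]
t=15: [71, 83, 74, 71, 71, 68]
t=16: [25, 17, 21, 25, 25, 29]
t=17: [72, 61, 67, 72, 72, 78]
t=18: [26, 41, 33, 26, 26, 18]
t=19: [81, 99, 90, 81, 81, 70]
t=20: [12, 37, 25, 12, 12, 25]
t=21: [49, 84, 67, 49, 49, 67]
t=22: [75, 38, 51, 75, 75, 51]
t=23: [36, 82, 69, 36, 36, 69]
t=24: [85, 38, 50, 85, 85, 50]
t=25: [37, 82, 71, 37, 37, 71]
t=26: [86, 38, 47, 86, 86, 47]
t=27: [41, 85, 78, 41, 41, 78]
t=28: [87, 40, 36, 87, 87, 36]
t=29: [45, 91, 85, 45, 45, 85]
t=30: [82, 49, 40, 82, 82, 40]
t=31: [34, 74, 86, 34, 34, 86]
t=32: [79, 40, 40, 79, 79, 40]
t=33: [34, 88, 88, 34, 34, 88]
t=34: [80, 45, 45, 80, 80, 45]
t=35: [28, 76, 76, 28, 28, 76]
t=36: [64, 31, 31, 64, 64, 31]
t=37: [60, 80, 80, 60, 60, 80]
t=38: [43, 16, 16, 43, 43, 16]
t=39: [93, 65, 65, 93, 93, 65]
t=40: [40, 43, 43, 40, 40, 43]
t=41: [117, 113, 113, 117, 117, 113]
t=42: [107, 102, 102, 107, 107, 102]
t=43: [76, 70, 70, 76, 76, 70]
t=44: [16, 25, 25, 16, 16, 25]
t=45: [55, 67, 67, 55, 55, 67]
t=46: [65, 48, 48, 65, 65, 48]
t=47: [58, 82, 82, 58, 58, 82]
t=48: [49, 22, 22, 49, 49, 22]
t=49: [85, 73, 73, 85, 85, 73]
t=50: [16, 19, 19, 16, 16, 19]
t=51: [50, 54, 54, 50, 50, 54]
t=52: [86, 81, 81, 86, 86, 81]
t=53: [13, 7, 7, 13, 13, 7]
t=54: [34, 25, 25, 34, 34, 25]
t=55: [94, 82, 82, 94, 94, 82]
t=56: [32, 15, 15, 32, 32, 15]
t=57: [82, 58, 58, 82, 82, 58]
t=58: [22, 49, 49, 22, 22, 49]
t=59: [73, 85, 85, 73, 73, 85]
t=60: [19, 16, 16, 19, 19, 16]
t=61: [54, 50, 50, 54, 54, 50]
t=62: [81, 86, 86, 81, 81, 86]
t=63: [7, 13, 13, 7, 7, 13]
t=64: [25, 34, 34, 25, 25, 34]
t=65: [82, 94, 94, 82, 82, 94]
t=66: [15, 32, 32, 15, 15, 32]
t=67: [58, 82, 82, 58, 58, 82]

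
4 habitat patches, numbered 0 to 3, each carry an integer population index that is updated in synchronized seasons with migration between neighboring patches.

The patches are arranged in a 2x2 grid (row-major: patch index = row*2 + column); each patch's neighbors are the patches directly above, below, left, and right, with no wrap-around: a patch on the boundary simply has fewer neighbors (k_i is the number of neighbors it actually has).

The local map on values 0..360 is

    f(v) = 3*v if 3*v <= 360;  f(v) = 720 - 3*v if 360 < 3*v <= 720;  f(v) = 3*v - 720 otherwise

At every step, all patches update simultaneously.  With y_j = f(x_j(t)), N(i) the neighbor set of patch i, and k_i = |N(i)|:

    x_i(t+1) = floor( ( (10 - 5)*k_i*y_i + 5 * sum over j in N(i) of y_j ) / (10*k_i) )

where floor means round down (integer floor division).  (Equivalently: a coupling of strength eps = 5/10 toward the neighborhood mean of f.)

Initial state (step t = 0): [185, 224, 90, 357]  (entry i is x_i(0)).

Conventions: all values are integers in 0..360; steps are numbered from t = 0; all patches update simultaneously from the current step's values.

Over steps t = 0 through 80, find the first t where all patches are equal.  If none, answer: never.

Answer: 7
Key observation: Synchronization is absorbing here: once all patches are equal they stay equal, and step 7 is the first all-equal step.

Derivation:
t=0: [185, 224, 90, 357]  (not all equal)
t=1: [162, 153, 264, 255]  (not all equal)
t=2: [200, 200, 105, 105]  (not all equal)
t=3: [168, 168, 266, 266]  (not all equal)
t=4: [181, 181, 112, 112]  (not all equal)
t=5: [216, 216, 296, 296]  (not all equal)
t=6: [96, 96, 144, 144]  (not all equal)
t=7: [288, 288, 288, 288]  (all equal)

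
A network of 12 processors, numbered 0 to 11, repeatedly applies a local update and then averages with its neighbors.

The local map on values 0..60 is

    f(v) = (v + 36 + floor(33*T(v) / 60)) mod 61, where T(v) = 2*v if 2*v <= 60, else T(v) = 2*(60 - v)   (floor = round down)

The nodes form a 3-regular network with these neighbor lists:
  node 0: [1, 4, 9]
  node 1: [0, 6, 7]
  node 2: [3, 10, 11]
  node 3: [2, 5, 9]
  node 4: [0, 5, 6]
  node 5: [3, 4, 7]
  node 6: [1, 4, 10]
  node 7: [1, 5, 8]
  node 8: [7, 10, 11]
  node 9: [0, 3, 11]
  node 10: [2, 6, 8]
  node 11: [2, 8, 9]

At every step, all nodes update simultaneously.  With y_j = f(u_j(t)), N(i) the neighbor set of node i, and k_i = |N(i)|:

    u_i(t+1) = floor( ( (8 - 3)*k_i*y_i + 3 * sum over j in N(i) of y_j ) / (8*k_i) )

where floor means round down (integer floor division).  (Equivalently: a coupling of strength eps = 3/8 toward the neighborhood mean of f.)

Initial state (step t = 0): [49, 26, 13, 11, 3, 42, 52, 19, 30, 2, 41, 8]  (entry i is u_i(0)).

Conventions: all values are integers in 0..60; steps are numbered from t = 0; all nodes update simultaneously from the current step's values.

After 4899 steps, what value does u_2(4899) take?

Answer: u_2(4899) = 37
Key observation: The state at step 5, [37, 37, 37, 37, 37, 37, 37, 37, 37, 37, 37, 37], reappears at step 6: the system is in a cycle of period 1 from step 5 on.  Therefore the state at step 4899 equals the state at step 5 + ((4899 - 5) mod 1) = 5, which is [37, 37, 37, 37, 37, 37, 37, 37, 37, 37, 37, 37].

Derivation:
t=0: [49, 26, 13, 11, 3, 42, 52, 19, 30, 2, 41, 8]
t=1: [36, 28, 19, 46, 39, 36, 35, 21, 36, 43, 31, 42]
t=2: [36, 32, 22, 33, 37, 34, 36, 25, 34, 36, 34, 33]
t=3: [37, 35, 27, 35, 37, 35, 37, 30, 35, 37, 35, 35]
t=4: [37, 37, 33, 36, 37, 37, 37, 37, 37, 37, 36, 36]
t=5: [37, 37, 37, 37, 37, 37, 37, 37, 37, 37, 37, 37]
t=6: [37, 37, 37, 37, 37, 37, 37, 37, 37, 37, 37, 37]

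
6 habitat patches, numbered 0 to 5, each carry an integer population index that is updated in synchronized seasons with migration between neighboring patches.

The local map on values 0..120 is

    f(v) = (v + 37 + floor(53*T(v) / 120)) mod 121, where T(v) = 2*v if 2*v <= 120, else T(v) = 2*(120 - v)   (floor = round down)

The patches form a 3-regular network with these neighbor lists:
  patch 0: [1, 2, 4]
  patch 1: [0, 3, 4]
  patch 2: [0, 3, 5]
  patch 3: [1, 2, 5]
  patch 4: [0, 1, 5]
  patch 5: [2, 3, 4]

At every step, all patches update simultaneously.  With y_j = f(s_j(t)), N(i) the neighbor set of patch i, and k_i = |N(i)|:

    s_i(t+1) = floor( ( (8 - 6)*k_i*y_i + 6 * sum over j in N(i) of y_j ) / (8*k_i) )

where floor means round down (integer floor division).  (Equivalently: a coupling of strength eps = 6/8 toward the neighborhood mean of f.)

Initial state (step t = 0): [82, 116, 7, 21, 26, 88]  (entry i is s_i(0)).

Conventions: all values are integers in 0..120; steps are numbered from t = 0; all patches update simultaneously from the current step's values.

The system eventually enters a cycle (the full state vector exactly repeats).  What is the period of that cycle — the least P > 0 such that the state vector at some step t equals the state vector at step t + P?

Simulating step by step:
t=0: [82, 116, 7, 21, 26, 88]
t=1: [50, 56, 47, 48, 45, 60]
t=2: [8, 9, 12, 15, 15, 9]
t=3: [57, 58, 57, 57, 55, 60]
t=4: [22, 22, 24, 25, 24, 23]
t=5: [80, 80, 81, 81, 79, 82]
t=6: [31, 31, 31, 31, 31, 31]
t=7: [95, 95, 95, 95, 95, 95]
t=8: [33, 33, 33, 33, 33, 33]
t=9: [99, 99, 99, 99, 99, 99]
t=10: [33, 33, 33, 33, 33, 33]

Answer: 2
Key observation: The state at step 8, [33, 33, 33, 33, 33, 33], reappears at step 10 — and no state repeats earlier — so the cycle the system enters has period 2.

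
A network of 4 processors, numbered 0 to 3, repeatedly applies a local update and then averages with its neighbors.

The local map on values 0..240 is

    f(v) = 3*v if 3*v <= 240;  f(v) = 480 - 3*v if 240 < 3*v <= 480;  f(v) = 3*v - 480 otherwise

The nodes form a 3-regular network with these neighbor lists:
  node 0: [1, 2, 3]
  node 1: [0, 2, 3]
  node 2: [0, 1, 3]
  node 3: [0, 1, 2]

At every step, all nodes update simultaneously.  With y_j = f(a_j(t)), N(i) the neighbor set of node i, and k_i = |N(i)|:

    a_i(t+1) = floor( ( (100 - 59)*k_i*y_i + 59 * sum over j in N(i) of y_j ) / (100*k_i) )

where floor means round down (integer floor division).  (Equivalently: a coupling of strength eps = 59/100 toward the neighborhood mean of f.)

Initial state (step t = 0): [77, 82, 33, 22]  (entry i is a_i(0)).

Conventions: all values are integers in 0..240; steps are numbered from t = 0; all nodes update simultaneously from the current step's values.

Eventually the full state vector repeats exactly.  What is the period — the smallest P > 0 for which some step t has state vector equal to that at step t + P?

Answer: 4
Key observation: The state at step 6, [18, 18, 18, 19], reappears at step 10 — and no state repeats earlier — so the cycle the system enters has period 4.

Derivation:
t=0: [77, 82, 33, 22]
t=1: [173, 173, 145, 137]
t=2: [46, 46, 47, 52]
t=3: [142, 142, 142, 145]
t=4: [52, 52, 52, 50]
t=5: [154, 154, 154, 153]
t=6: [18, 18, 18, 19]
t=7: [54, 54, 54, 55]
t=8: [162, 162, 162, 163]
t=9: [6, 6, 6, 7]
t=10: [18, 18, 18, 19]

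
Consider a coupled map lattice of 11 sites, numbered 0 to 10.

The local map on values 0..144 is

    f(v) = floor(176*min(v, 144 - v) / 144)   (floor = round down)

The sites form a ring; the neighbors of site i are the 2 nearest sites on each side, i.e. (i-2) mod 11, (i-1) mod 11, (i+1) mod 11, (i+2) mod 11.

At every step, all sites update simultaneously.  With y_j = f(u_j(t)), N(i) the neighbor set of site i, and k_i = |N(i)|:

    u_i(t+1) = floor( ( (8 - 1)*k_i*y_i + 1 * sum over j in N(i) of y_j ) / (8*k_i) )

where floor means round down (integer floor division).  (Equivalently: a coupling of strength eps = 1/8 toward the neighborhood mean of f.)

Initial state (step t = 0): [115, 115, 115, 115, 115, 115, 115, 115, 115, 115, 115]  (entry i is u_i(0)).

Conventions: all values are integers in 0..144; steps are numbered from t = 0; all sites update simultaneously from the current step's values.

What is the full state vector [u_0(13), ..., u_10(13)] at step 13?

Simulating step by step:
t=0: [115, 115, 115, 115, 115, 115, 115, 115, 115, 115, 115]
t=1: [35, 35, 35, 35, 35, 35, 35, 35, 35, 35, 35]
t=2: [42, 42, 42, 42, 42, 42, 42, 42, 42, 42, 42]
t=3: [51, 51, 51, 51, 51, 51, 51, 51, 51, 51, 51]
t=4: [62, 62, 62, 62, 62, 62, 62, 62, 62, 62, 62]
t=5: [75, 75, 75, 75, 75, 75, 75, 75, 75, 75, 75]
t=6: [84, 84, 84, 84, 84, 84, 84, 84, 84, 84, 84]
t=7: [73, 73, 73, 73, 73, 73, 73, 73, 73, 73, 73]
t=8: [86, 86, 86, 86, 86, 86, 86, 86, 86, 86, 86]
t=9: [70, 70, 70, 70, 70, 70, 70, 70, 70, 70, 70]
t=10: [85, 85, 85, 85, 85, 85, 85, 85, 85, 85, 85]
t=11: [72, 72, 72, 72, 72, 72, 72, 72, 72, 72, 72]
t=12: [88, 88, 88, 88, 88, 88, 88, 88, 88, 88, 88]
t=13: [68, 68, 68, 68, 68, 68, 68, 68, 68, 68, 68]

Answer: [68, 68, 68, 68, 68, 68, 68, 68, 68, 68, 68]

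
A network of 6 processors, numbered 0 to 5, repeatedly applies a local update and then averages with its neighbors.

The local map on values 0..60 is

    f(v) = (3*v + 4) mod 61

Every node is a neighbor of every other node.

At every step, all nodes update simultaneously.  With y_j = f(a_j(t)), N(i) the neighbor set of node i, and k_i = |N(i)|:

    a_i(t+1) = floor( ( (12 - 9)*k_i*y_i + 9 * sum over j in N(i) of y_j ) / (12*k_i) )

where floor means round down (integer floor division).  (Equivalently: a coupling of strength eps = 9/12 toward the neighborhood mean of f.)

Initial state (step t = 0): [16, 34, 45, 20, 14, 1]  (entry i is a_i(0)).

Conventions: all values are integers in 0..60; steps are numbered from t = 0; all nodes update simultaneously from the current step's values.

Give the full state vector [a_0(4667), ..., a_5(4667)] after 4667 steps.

Simulating step by step:
t=0: [16, 34, 45, 20, 14, 1]
t=1: [30, 30, 27, 25, 30, 26]
t=2: [27, 27, 26, 26, 27, 26]
t=3: [22, 22, 22, 22, 22, 22]
t=4: [9, 9, 9, 9, 9, 9]
t=5: [31, 31, 31, 31, 31, 31]
t=6: [36, 36, 36, 36, 36, 36]
t=7: [51, 51, 51, 51, 51, 51]
t=8: [35, 35, 35, 35, 35, 35]
t=9: [48, 48, 48, 48, 48, 48]
t=10: [26, 26, 26, 26, 26, 26]
t=11: [21, 21, 21, 21, 21, 21]
t=12: [6, 6, 6, 6, 6, 6]
t=13: [22, 22, 22, 22, 22, 22]

Answer: [51, 51, 51, 51, 51, 51]
Key observation: The state at step 3, [22, 22, 22, 22, 22, 22], reappears at step 13: the system is in a cycle of period 10 from step 3 on.  Therefore the state at step 4667 equals the state at step 3 + ((4667 - 3) mod 10) = 7, which is [51, 51, 51, 51, 51, 51].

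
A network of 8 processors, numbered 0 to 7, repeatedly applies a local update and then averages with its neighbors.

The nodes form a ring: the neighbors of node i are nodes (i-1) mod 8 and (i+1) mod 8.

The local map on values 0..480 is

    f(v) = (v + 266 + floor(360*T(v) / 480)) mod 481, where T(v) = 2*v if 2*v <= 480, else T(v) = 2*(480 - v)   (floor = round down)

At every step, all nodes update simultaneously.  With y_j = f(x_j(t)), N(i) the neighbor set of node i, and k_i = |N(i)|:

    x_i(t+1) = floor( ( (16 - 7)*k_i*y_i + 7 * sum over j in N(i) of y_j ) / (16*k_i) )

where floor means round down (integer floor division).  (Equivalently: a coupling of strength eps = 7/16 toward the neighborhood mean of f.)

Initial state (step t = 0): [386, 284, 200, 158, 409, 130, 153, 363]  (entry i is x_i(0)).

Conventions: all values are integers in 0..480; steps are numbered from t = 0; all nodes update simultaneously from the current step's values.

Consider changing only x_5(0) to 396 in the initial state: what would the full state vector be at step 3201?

Answer: [336, 336, 336, 336, 336, 336, 336, 336]
Key observation: The state at step 7, [336, 336, 336, 336, 336, 336, 336, 336], reappears at step 9: the system is in a cycle of period 2 from step 7 on.  Therefore the state at step 3201 equals the state at step 7 + ((3201 - 7) mod 2) = 7, which is [336, 336, 336, 336, 336, 336, 336, 336].

Derivation:
t=0: [386, 284, 200, 158, 409, 396, 153, 363]
t=1: [325, 334, 279, 229, 275, 274, 231, 286]
t=2: [345, 344, 357, 360, 365, 366, 363, 357]
t=3: [330, 331, 327, 324, 322, 322, 323, 326]
t=4: [340, 339, 341, 342, 343, 343, 343, 341]
t=5: [334, 334, 334, 333, 333, 333, 333, 334]
t=6: [338, 338, 338, 338, 338, 338, 338, 338]
t=7: [336, 336, 336, 336, 336, 336, 336, 336]
t=8: [337, 337, 337, 337, 337, 337, 337, 337]
t=9: [336, 336, 336, 336, 336, 336, 336, 336]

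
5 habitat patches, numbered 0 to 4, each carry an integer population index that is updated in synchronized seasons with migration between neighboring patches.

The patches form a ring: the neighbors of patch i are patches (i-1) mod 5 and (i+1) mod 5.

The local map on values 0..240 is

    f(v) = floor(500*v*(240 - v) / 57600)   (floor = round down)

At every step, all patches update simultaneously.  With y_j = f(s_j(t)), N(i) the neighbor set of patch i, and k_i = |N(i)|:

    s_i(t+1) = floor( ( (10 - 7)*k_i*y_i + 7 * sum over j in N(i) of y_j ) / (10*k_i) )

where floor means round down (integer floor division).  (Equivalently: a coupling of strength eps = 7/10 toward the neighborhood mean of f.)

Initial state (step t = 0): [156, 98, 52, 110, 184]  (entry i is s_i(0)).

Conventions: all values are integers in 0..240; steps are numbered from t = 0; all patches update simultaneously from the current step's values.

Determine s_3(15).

Answer: s_3(15) = 124

Derivation:
t=0: [156, 98, 52, 110, 184]
t=1: [107, 104, 110, 97, 109]
t=2: [122, 123, 121, 122, 121]
t=3: [124, 124, 124, 124, 124]
t=4: [124, 124, 124, 124, 124]
t=5: [124, 124, 124, 124, 124]
t=6: [124, 124, 124, 124, 124]
t=7: [124, 124, 124, 124, 124]
t=8: [124, 124, 124, 124, 124]
t=9: [124, 124, 124, 124, 124]
t=10: [124, 124, 124, 124, 124]
t=11: [124, 124, 124, 124, 124]
t=12: [124, 124, 124, 124, 124]
t=13: [124, 124, 124, 124, 124]
t=14: [124, 124, 124, 124, 124]
t=15: [124, 124, 124, 124, 124]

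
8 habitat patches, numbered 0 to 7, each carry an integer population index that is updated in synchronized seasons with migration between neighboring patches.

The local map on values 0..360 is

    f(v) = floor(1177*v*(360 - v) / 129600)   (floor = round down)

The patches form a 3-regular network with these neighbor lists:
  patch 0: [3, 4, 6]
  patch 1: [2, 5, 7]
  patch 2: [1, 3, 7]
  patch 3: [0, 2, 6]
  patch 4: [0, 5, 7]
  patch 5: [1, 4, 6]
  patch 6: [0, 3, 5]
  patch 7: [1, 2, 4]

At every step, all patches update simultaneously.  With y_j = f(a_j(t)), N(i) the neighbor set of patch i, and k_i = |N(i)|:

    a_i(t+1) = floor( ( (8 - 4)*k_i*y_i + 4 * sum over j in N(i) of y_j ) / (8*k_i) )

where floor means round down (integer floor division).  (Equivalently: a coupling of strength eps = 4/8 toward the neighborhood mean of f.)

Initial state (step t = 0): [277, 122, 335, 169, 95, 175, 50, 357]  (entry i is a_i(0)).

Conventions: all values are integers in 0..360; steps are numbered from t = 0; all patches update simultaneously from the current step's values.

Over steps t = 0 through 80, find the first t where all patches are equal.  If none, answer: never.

Answer: 10
Key observation: Synchronization is absorbing here: once all patches are equal they stay equal, and step 10 is the first all-equal step.

Derivation:
t=0: [277, 122, 335, 169, 95, 175, 50, 357]  (not all equal)
t=1: [214, 194, 132, 217, 199, 252, 202, 99]  (not all equal)
t=2: [284, 271, 271, 281, 272, 268, 279, 259]  (not all equal)
t=3: [201, 222, 219, 203, 217, 218, 205, 227]  (not all equal)
t=4: [288, 278, 280, 287, 281, 281, 287, 276]  (not all equal)
t=5: [190, 205, 202, 191, 200, 200, 191, 206]  (not all equal)
t=6: [292, 288, 289, 292, 290, 290, 292, 288]  (not all equal)
t=7: [180, 187, 185, 181, 184, 184, 180, 187]  (not all equal)
t=8: [294, 293, 293, 294, 293, 293, 294, 293]  (not all equal)
t=9: [176, 178, 177, 176, 177, 177, 176, 178]  (not all equal)
t=10: [294, 294, 294, 294, 294, 294, 294, 294]  (all equal)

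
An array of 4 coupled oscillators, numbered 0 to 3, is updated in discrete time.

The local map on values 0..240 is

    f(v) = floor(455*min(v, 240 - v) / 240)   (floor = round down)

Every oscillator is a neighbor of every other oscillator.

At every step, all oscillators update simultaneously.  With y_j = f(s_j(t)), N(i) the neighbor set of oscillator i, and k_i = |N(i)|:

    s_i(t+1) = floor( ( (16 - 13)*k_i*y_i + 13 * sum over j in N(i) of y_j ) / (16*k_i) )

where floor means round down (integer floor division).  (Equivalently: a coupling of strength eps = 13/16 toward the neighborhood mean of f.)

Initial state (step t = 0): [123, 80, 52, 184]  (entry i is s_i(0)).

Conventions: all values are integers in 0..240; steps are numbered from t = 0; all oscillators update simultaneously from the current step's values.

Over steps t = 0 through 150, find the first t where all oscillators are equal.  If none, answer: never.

Answer: 4
Key observation: Synchronization is absorbing here: once all oscillators are equal they stay equal, and step 4 is the first all-equal step.

Derivation:
t=0: [123, 80, 52, 184]  (not all equal)
t=1: [137, 143, 147, 147]  (not all equal)
t=2: [181, 182, 183, 183]  (not all equal)
t=3: [108, 109, 109, 109]  (not all equal)
t=4: [205, 205, 205, 205]  (all equal)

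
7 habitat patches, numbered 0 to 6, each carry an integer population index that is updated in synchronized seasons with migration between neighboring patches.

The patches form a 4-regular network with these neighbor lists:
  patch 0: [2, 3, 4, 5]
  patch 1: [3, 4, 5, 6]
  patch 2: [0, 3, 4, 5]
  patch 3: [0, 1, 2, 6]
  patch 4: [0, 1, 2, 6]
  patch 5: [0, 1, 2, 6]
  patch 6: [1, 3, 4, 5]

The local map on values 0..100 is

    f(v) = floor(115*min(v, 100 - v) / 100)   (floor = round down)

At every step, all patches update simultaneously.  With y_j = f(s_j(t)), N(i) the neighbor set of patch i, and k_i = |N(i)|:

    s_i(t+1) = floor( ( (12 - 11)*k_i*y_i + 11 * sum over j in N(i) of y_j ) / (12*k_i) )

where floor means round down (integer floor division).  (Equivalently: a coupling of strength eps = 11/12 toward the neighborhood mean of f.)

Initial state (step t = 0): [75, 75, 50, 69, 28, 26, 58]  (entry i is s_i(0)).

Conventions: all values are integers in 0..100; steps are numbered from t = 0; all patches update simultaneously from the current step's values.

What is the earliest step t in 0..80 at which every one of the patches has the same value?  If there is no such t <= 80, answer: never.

Simulating step by step:
t=0: [75, 75, 50, 69, 28, 26, 58]  (not all equal)
t=1: [37, 35, 33, 39, 39, 39, 32]  (not all equal)
t=2: [42, 41, 42, 39, 39, 39, 42]  (not all equal)
t=3: [45, 45, 45, 47, 47, 47, 45]  (not all equal)
t=4: [53, 53, 53, 51, 51, 51, 53]  (not all equal)
t=5: [55, 55, 55, 54, 54, 54, 55]  (not all equal)
t=6: [51, 51, 51, 51, 51, 51, 51]  (all equal)

Answer: 6
Key observation: Synchronization is absorbing here: once all patches are equal they stay equal, and step 6 is the first all-equal step.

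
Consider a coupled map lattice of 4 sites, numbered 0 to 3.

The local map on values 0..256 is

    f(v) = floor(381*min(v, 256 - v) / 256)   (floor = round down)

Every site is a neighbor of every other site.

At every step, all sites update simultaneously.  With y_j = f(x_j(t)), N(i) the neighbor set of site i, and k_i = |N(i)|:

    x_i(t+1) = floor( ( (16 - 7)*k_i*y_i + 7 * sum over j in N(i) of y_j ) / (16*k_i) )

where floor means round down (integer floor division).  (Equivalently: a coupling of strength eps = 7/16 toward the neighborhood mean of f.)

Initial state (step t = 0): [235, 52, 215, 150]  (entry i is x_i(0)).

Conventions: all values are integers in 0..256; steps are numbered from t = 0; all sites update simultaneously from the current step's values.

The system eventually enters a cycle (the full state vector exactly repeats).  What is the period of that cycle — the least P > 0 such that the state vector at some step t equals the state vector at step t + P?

Simulating step by step:
t=0: [235, 52, 215, 150]
t=1: [60, 79, 72, 112]
t=2: [106, 118, 114, 139]
t=3: [163, 171, 168, 170]
t=4: [133, 128, 130, 128]
t=5: [185, 188, 187, 188]
t=6: [103, 101, 102, 101]
t=7: [151, 150, 151, 150]
t=8: [156, 156, 156, 156]
t=9: [148, 148, 148, 148]
t=10: [160, 160, 160, 160]
t=11: [142, 142, 142, 142]
t=12: [169, 169, 169, 169]
t=13: [129, 129, 129, 129]
t=14: [189, 189, 189, 189]
t=15: [99, 99, 99, 99]
t=16: [147, 147, 147, 147]
t=17: [162, 162, 162, 162]
t=18: [139, 139, 139, 139]
t=19: [174, 174, 174, 174]
t=20: [122, 122, 122, 122]
t=21: [181, 181, 181, 181]
t=22: [111, 111, 111, 111]
t=23: [165, 165, 165, 165]
t=24: [135, 135, 135, 135]
t=25: [180, 180, 180, 180]
t=26: [113, 113, 113, 113]
t=27: [168, 168, 168, 168]
t=28: [130, 130, 130, 130]
t=29: [187, 187, 187, 187]
t=30: [102, 102, 102, 102]
t=31: [151, 151, 151, 151]
t=32: [156, 156, 156, 156]

Answer: 24
Key observation: The state at step 8, [156, 156, 156, 156], reappears at step 32 — and no state repeats earlier — so the cycle the system enters has period 24.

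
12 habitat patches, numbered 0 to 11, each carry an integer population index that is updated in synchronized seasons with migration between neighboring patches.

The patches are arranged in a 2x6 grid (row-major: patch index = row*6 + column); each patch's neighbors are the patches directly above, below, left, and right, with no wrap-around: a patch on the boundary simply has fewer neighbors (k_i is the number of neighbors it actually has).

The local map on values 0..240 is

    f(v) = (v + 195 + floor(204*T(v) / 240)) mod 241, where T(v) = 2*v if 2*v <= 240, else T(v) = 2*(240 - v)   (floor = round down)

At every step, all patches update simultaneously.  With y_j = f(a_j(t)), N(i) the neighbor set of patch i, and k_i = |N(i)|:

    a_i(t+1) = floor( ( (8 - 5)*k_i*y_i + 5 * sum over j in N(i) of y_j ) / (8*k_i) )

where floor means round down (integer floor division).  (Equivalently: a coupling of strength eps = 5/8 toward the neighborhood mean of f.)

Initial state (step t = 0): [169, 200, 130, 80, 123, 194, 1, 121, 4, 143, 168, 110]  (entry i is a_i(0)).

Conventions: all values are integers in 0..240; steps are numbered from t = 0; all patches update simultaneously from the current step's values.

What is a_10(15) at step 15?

Answer: a_10(15) = 106

Derivation:
t=0: [169, 200, 130, 80, 123, 194, 1, 121, 4, 143, 168, 110]
t=1: [131, 97, 135, 81, 95, 98, 85, 143, 94, 86, 14, 75]
t=2: [135, 96, 133, 152, 208, 196, 83, 133, 125, 197, 202, 199]
t=3: [131, 96, 64, 102, 176, 220, 83, 98, 70, 139, 220, 222]
t=4: [133, 157, 169, 166, 223, 216, 143, 193, 130, 129, 175, 207]
t=5: [19, 57, 10, 50, 171, 210, 86, 97, 65, 68, 183, 221]
t=6: [93, 132, 150, 108, 112, 145, 138, 168, 167, 145, 159, 217]
t=7: [93, 57, 13, 11, 12, 77, 74, 12, 9, 10, 54, 87]
t=8: [158, 178, 200, 225, 185, 190, 192, 184, 223, 196, 169, 151]
t=9: [148, 185, 217, 217, 177, 163, 161, 226, 218, 169, 98, 77]
t=10: [81, 176, 214, 172, 179, 126, 71, 169, 164, 133, 165, 130]
t=11: [184, 169, 130, 98, 96, 95, 108, 81, 52, 12, 62, 22]
t=12: [89, 91, 76, 179, 194, 149, 128, 85, 124, 175, 139, 108]
t=13: [144, 186, 157, 218, 142, 77, 129, 123, 133, 150, 106, 13]
t=14: [89, 100, 101, 88, 134, 138, 28, 72, 22, 105, 145, 211]
t=15: [151, 202, 173, 173, 58, 84, 117, 110, 132, 135, 106, 93]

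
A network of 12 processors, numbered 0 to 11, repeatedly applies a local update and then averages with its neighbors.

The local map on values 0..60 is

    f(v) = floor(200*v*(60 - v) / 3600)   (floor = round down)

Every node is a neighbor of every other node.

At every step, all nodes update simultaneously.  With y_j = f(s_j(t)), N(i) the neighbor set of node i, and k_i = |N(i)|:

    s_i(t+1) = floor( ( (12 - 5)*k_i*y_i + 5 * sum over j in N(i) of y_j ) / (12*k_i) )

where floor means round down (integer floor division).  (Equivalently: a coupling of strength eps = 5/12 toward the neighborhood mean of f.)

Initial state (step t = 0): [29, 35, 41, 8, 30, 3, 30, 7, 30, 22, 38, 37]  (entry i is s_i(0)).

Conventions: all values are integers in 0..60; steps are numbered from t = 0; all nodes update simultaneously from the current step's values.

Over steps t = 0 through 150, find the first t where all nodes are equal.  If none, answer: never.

Simulating step by step:
t=0: [29, 35, 41, 8, 30, 3, 30, 7, 30, 22, 38, 37]  (not all equal)
t=1: [44, 44, 41, 30, 45, 23, 45, 29, 45, 43, 43, 43]  (not all equal)
t=2: [40, 40, 42, 46, 39, 44, 39, 45, 39, 40, 40, 40]  (not all equal)
t=3: [43, 43, 42, 38, 43, 40, 43, 39, 43, 43, 43, 43]  (not all equal)
t=4: [40, 40, 41, 43, 40, 42, 40, 43, 40, 40, 40, 40]  (not all equal)
t=5: [43, 43, 43, 41, 43, 42, 43, 41, 43, 43, 43, 43]  (not all equal)
t=6: [40, 40, 40, 41, 40, 41, 40, 41, 40, 40, 40, 40]  (not all equal)
t=7: [43, 43, 43, 43, 43, 43, 43, 43, 43, 43, 43, 43]  (all equal)

Answer: 7
Key observation: Synchronization is absorbing here: once all nodes are equal they stay equal, and step 7 is the first all-equal step.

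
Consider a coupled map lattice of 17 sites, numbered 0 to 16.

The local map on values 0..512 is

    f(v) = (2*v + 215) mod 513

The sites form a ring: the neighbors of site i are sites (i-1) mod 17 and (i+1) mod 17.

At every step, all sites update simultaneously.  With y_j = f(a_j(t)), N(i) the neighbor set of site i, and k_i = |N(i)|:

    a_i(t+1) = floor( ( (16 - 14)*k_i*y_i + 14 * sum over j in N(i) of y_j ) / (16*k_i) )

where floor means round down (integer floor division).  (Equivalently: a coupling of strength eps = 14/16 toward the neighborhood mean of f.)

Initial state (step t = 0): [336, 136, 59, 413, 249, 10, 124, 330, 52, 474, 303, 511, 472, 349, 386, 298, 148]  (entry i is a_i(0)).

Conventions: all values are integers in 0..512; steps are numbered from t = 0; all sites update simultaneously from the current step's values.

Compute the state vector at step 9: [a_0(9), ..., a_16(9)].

Answer: [213, 126, 266, 220, 309, 175, 162, 206, 85, 335, 194, 218, 262, 59, 324, 166, 271]

Derivation:
t=0: [336, 136, 59, 413, 249, 10, 124, 330, 52, 474, 303, 511, 472, 349, 386, 298, 148]
t=1: [483, 370, 261, 235, 134, 319, 319, 387, 258, 291, 190, 219, 283, 315, 364, 468, 357]
t=2: [394, 221, 296, 330, 284, 402, 399, 303, 359, 166, 195, 170, 240, 346, 253, 385, 174]
t=3: [146, 361, 258, 292, 413, 400, 418, 441, 202, 228, 44, 125, 213, 219, 404, 171, 427]
t=4: [267, 370, 337, 137, 346, 80, 253, 66, 113, 198, 310, 246, 280, 296, 144, 247, 246]
t=5: [307, 323, 454, 398, 427, 310, 341, 327, 249, 346, 168, 279, 246, 371, 277, 329, 213]
t=6: [247, 224, 382, 123, 364, 227, 344, 300, 353, 153, 290, 134, 332, 252, 383, 213, 311]
t=7: [231, 308, 325, 449, 323, 378, 249, 386, 186, 302, 250, 343, 347, 390, 204, 362, 182]
t=8: [188, 265, 221, 317, 281, 297, 432, 179, 350, 159, 328, 310, 430, 281, 411, 130, 266]
t=9: [213, 126, 266, 220, 309, 175, 162, 206, 85, 335, 194, 218, 262, 59, 324, 166, 271]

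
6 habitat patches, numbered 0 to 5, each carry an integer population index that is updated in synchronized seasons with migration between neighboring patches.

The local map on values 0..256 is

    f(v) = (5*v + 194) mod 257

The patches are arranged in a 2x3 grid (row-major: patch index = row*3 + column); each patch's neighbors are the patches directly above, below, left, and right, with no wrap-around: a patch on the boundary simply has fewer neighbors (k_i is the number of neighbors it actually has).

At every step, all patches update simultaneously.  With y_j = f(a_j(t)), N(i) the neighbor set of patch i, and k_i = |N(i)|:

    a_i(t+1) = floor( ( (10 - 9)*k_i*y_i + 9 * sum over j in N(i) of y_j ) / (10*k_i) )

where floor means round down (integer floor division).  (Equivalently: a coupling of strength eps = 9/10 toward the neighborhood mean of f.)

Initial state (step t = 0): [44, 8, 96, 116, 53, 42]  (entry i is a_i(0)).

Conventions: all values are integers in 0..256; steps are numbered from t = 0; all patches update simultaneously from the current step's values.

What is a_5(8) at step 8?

Simulating step by step:
t=0: [44, 8, 96, 116, 53, 42]
t=1: [122, 179, 187, 161, 135, 177]
t=2: [133, 75, 60, 81, 111, 94]
t=3: [71, 173, 115, 153, 110, 227]
t=4: [102, 159, 59, 138, 101, 222]
t=5: [167, 203, 129, 180, 123, 189]
t=6: [111, 50, 138, 24, 111, 58]
t=7: [133, 193, 197, 217, 164, 179]
t=8: [180, 157, 101, 174, 157, 183]

Answer: a_5(8) = 183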